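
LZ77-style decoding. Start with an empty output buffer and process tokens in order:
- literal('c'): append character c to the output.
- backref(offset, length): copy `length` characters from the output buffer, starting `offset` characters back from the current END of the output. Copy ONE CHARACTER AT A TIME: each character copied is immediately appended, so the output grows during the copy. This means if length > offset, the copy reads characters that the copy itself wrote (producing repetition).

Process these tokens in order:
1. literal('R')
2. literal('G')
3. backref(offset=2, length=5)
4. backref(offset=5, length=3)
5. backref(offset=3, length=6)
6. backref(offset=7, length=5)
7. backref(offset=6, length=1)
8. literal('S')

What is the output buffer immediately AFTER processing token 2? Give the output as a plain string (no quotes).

Token 1: literal('R'). Output: "R"
Token 2: literal('G'). Output: "RG"

Answer: RG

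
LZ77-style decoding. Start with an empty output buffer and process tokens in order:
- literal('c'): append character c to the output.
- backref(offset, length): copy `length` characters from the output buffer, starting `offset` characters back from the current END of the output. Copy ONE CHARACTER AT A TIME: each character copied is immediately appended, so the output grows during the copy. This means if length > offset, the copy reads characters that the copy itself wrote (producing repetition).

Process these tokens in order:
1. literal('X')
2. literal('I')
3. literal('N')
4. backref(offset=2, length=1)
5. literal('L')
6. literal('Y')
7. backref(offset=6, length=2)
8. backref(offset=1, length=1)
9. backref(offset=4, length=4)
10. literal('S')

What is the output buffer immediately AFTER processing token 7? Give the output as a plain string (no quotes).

Token 1: literal('X'). Output: "X"
Token 2: literal('I'). Output: "XI"
Token 3: literal('N'). Output: "XIN"
Token 4: backref(off=2, len=1). Copied 'I' from pos 1. Output: "XINI"
Token 5: literal('L'). Output: "XINIL"
Token 6: literal('Y'). Output: "XINILY"
Token 7: backref(off=6, len=2). Copied 'XI' from pos 0. Output: "XINILYXI"

Answer: XINILYXI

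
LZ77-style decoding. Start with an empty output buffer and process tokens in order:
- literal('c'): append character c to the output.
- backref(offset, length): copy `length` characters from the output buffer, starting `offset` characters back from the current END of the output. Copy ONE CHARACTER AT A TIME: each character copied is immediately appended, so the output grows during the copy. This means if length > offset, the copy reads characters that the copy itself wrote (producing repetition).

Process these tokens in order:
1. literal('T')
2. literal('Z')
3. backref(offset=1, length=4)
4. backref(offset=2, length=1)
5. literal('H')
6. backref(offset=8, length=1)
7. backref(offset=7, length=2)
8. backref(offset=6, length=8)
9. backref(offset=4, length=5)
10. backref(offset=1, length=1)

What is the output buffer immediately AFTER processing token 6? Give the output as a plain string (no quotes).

Answer: TZZZZZZHT

Derivation:
Token 1: literal('T'). Output: "T"
Token 2: literal('Z'). Output: "TZ"
Token 3: backref(off=1, len=4) (overlapping!). Copied 'ZZZZ' from pos 1. Output: "TZZZZZ"
Token 4: backref(off=2, len=1). Copied 'Z' from pos 4. Output: "TZZZZZZ"
Token 5: literal('H'). Output: "TZZZZZZH"
Token 6: backref(off=8, len=1). Copied 'T' from pos 0. Output: "TZZZZZZHT"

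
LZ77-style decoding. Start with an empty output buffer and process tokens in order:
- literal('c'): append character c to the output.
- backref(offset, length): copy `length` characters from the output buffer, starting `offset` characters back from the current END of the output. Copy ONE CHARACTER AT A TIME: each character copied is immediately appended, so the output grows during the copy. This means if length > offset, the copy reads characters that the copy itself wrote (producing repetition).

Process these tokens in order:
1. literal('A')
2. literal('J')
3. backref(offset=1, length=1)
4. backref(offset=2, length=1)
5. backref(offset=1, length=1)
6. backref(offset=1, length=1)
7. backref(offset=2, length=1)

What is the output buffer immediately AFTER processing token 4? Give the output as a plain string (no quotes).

Answer: AJJJ

Derivation:
Token 1: literal('A'). Output: "A"
Token 2: literal('J'). Output: "AJ"
Token 3: backref(off=1, len=1). Copied 'J' from pos 1. Output: "AJJ"
Token 4: backref(off=2, len=1). Copied 'J' from pos 1. Output: "AJJJ"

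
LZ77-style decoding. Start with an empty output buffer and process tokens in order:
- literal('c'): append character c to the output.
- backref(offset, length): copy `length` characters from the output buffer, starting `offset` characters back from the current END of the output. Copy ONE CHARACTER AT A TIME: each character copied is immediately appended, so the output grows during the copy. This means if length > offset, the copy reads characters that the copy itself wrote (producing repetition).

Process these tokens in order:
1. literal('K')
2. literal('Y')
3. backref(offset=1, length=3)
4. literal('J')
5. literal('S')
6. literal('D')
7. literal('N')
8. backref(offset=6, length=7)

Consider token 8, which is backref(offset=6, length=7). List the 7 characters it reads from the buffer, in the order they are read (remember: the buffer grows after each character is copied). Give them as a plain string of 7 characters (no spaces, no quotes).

Answer: YYJSDNY

Derivation:
Token 1: literal('K'). Output: "K"
Token 2: literal('Y'). Output: "KY"
Token 3: backref(off=1, len=3) (overlapping!). Copied 'YYY' from pos 1. Output: "KYYYY"
Token 4: literal('J'). Output: "KYYYYJ"
Token 5: literal('S'). Output: "KYYYYJS"
Token 6: literal('D'). Output: "KYYYYJSD"
Token 7: literal('N'). Output: "KYYYYJSDN"
Token 8: backref(off=6, len=7). Buffer before: "KYYYYJSDN" (len 9)
  byte 1: read out[3]='Y', append. Buffer now: "KYYYYJSDNY"
  byte 2: read out[4]='Y', append. Buffer now: "KYYYYJSDNYY"
  byte 3: read out[5]='J', append. Buffer now: "KYYYYJSDNYYJ"
  byte 4: read out[6]='S', append. Buffer now: "KYYYYJSDNYYJS"
  byte 5: read out[7]='D', append. Buffer now: "KYYYYJSDNYYJSD"
  byte 6: read out[8]='N', append. Buffer now: "KYYYYJSDNYYJSDN"
  byte 7: read out[9]='Y', append. Buffer now: "KYYYYJSDNYYJSDNY"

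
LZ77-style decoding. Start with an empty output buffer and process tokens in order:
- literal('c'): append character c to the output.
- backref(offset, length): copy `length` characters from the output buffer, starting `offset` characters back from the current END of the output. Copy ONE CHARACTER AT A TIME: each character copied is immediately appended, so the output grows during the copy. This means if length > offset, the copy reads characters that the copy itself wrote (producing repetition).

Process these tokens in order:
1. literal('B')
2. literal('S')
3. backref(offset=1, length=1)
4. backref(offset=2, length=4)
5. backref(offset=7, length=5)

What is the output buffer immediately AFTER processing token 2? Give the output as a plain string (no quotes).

Answer: BS

Derivation:
Token 1: literal('B'). Output: "B"
Token 2: literal('S'). Output: "BS"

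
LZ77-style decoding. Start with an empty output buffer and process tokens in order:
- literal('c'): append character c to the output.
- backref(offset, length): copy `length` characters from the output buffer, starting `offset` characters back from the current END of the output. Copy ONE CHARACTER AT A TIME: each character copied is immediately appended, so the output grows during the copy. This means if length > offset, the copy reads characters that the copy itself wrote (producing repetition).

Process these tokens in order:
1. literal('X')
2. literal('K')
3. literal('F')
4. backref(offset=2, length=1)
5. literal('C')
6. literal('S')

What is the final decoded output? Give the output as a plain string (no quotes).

Answer: XKFKCS

Derivation:
Token 1: literal('X'). Output: "X"
Token 2: literal('K'). Output: "XK"
Token 3: literal('F'). Output: "XKF"
Token 4: backref(off=2, len=1). Copied 'K' from pos 1. Output: "XKFK"
Token 5: literal('C'). Output: "XKFKC"
Token 6: literal('S'). Output: "XKFKCS"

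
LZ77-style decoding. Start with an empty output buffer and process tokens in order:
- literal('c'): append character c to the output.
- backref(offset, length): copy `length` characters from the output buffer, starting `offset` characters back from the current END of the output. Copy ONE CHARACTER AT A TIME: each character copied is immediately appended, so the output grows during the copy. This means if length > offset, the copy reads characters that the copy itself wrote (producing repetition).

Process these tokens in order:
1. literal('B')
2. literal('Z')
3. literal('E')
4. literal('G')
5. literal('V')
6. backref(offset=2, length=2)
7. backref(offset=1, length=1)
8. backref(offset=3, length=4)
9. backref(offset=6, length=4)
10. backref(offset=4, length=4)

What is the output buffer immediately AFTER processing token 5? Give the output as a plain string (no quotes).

Token 1: literal('B'). Output: "B"
Token 2: literal('Z'). Output: "BZ"
Token 3: literal('E'). Output: "BZE"
Token 4: literal('G'). Output: "BZEG"
Token 5: literal('V'). Output: "BZEGV"

Answer: BZEGV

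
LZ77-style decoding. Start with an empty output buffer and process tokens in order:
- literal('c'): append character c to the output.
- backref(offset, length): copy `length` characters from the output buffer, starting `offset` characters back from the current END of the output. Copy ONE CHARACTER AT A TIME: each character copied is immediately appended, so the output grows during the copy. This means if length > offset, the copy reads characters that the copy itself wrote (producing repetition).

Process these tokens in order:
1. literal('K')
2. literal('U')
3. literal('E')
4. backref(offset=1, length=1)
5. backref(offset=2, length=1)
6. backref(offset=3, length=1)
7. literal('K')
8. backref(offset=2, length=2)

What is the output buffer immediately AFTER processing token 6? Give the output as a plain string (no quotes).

Token 1: literal('K'). Output: "K"
Token 2: literal('U'). Output: "KU"
Token 3: literal('E'). Output: "KUE"
Token 4: backref(off=1, len=1). Copied 'E' from pos 2. Output: "KUEE"
Token 5: backref(off=2, len=1). Copied 'E' from pos 2. Output: "KUEEE"
Token 6: backref(off=3, len=1). Copied 'E' from pos 2. Output: "KUEEEE"

Answer: KUEEEE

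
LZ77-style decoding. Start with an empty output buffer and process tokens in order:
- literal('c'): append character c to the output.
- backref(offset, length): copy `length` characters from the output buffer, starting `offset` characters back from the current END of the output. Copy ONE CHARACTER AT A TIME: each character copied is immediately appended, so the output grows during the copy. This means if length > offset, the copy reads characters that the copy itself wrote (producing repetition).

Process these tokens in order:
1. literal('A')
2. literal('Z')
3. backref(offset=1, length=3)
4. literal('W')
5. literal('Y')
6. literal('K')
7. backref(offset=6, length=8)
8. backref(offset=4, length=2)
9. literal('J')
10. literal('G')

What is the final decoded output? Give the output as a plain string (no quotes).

Token 1: literal('A'). Output: "A"
Token 2: literal('Z'). Output: "AZ"
Token 3: backref(off=1, len=3) (overlapping!). Copied 'ZZZ' from pos 1. Output: "AZZZZ"
Token 4: literal('W'). Output: "AZZZZW"
Token 5: literal('Y'). Output: "AZZZZWY"
Token 6: literal('K'). Output: "AZZZZWYK"
Token 7: backref(off=6, len=8) (overlapping!). Copied 'ZZZWYKZZ' from pos 2. Output: "AZZZZWYKZZZWYKZZ"
Token 8: backref(off=4, len=2). Copied 'YK' from pos 12. Output: "AZZZZWYKZZZWYKZZYK"
Token 9: literal('J'). Output: "AZZZZWYKZZZWYKZZYKJ"
Token 10: literal('G'). Output: "AZZZZWYKZZZWYKZZYKJG"

Answer: AZZZZWYKZZZWYKZZYKJG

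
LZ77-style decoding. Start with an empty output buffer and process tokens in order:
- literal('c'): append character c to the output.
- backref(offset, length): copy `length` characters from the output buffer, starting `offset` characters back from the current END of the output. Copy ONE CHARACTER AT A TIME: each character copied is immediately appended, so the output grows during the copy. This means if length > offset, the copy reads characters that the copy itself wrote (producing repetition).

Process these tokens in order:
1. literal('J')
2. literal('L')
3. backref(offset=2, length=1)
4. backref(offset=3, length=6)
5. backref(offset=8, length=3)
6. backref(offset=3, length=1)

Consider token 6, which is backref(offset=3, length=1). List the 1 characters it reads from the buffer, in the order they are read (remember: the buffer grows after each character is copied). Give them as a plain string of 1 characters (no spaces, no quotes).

Token 1: literal('J'). Output: "J"
Token 2: literal('L'). Output: "JL"
Token 3: backref(off=2, len=1). Copied 'J' from pos 0. Output: "JLJ"
Token 4: backref(off=3, len=6) (overlapping!). Copied 'JLJJLJ' from pos 0. Output: "JLJJLJJLJ"
Token 5: backref(off=8, len=3). Copied 'LJJ' from pos 1. Output: "JLJJLJJLJLJJ"
Token 6: backref(off=3, len=1). Buffer before: "JLJJLJJLJLJJ" (len 12)
  byte 1: read out[9]='L', append. Buffer now: "JLJJLJJLJLJJL"

Answer: L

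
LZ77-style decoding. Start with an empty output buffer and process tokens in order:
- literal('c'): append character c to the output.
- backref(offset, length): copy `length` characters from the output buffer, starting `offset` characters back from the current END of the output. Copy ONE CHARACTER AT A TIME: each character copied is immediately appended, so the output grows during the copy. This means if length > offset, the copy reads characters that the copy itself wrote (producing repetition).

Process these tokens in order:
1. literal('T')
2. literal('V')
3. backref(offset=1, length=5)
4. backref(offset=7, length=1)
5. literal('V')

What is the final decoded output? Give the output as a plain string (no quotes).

Answer: TVVVVVVTV

Derivation:
Token 1: literal('T'). Output: "T"
Token 2: literal('V'). Output: "TV"
Token 3: backref(off=1, len=5) (overlapping!). Copied 'VVVVV' from pos 1. Output: "TVVVVVV"
Token 4: backref(off=7, len=1). Copied 'T' from pos 0. Output: "TVVVVVVT"
Token 5: literal('V'). Output: "TVVVVVVTV"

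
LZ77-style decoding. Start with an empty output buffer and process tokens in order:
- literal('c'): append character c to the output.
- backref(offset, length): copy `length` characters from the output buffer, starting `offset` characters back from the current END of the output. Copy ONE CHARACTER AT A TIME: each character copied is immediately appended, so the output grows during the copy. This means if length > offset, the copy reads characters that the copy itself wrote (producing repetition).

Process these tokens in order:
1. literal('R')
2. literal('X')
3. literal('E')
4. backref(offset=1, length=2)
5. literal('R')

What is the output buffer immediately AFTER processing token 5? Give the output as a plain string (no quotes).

Token 1: literal('R'). Output: "R"
Token 2: literal('X'). Output: "RX"
Token 3: literal('E'). Output: "RXE"
Token 4: backref(off=1, len=2) (overlapping!). Copied 'EE' from pos 2. Output: "RXEEE"
Token 5: literal('R'). Output: "RXEEER"

Answer: RXEEER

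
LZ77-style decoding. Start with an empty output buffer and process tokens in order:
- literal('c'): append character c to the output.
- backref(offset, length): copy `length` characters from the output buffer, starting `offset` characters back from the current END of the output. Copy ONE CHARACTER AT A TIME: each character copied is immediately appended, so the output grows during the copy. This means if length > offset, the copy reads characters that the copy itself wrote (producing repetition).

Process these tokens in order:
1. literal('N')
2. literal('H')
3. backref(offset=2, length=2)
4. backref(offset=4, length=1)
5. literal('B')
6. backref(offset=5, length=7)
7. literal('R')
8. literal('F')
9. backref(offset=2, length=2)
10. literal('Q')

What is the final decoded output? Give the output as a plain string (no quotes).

Token 1: literal('N'). Output: "N"
Token 2: literal('H'). Output: "NH"
Token 3: backref(off=2, len=2). Copied 'NH' from pos 0. Output: "NHNH"
Token 4: backref(off=4, len=1). Copied 'N' from pos 0. Output: "NHNHN"
Token 5: literal('B'). Output: "NHNHNB"
Token 6: backref(off=5, len=7) (overlapping!). Copied 'HNHNBHN' from pos 1. Output: "NHNHNBHNHNBHN"
Token 7: literal('R'). Output: "NHNHNBHNHNBHNR"
Token 8: literal('F'). Output: "NHNHNBHNHNBHNRF"
Token 9: backref(off=2, len=2). Copied 'RF' from pos 13. Output: "NHNHNBHNHNBHNRFRF"
Token 10: literal('Q'). Output: "NHNHNBHNHNBHNRFRFQ"

Answer: NHNHNBHNHNBHNRFRFQ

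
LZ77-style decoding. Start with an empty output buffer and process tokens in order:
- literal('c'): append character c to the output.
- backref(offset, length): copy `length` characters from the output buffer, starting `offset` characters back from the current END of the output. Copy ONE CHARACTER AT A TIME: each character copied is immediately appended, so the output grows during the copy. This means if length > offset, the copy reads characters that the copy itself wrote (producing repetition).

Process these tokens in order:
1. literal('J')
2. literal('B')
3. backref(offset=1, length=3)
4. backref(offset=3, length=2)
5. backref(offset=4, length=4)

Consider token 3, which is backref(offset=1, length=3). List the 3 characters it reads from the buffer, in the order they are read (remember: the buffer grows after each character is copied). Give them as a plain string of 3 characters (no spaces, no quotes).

Answer: BBB

Derivation:
Token 1: literal('J'). Output: "J"
Token 2: literal('B'). Output: "JB"
Token 3: backref(off=1, len=3). Buffer before: "JB" (len 2)
  byte 1: read out[1]='B', append. Buffer now: "JBB"
  byte 2: read out[2]='B', append. Buffer now: "JBBB"
  byte 3: read out[3]='B', append. Buffer now: "JBBBB"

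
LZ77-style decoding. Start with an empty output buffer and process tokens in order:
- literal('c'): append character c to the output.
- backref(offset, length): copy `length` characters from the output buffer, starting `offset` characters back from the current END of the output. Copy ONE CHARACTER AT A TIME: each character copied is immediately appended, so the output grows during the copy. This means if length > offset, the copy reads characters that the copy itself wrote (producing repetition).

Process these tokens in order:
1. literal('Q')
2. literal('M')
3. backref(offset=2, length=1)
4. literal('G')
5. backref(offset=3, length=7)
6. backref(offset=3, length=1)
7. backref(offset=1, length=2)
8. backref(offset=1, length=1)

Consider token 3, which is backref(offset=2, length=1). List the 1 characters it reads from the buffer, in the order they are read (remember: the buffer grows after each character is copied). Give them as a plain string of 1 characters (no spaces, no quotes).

Answer: Q

Derivation:
Token 1: literal('Q'). Output: "Q"
Token 2: literal('M'). Output: "QM"
Token 3: backref(off=2, len=1). Buffer before: "QM" (len 2)
  byte 1: read out[0]='Q', append. Buffer now: "QMQ"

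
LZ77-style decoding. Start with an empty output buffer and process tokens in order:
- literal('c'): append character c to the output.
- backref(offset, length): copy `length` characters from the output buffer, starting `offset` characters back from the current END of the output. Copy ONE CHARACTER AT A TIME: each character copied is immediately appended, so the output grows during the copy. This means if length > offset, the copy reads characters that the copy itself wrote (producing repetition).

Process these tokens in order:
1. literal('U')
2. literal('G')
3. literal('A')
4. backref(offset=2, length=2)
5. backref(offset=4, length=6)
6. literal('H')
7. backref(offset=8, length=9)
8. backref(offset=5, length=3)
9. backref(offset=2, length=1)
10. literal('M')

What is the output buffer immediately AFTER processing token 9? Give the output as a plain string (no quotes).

Token 1: literal('U'). Output: "U"
Token 2: literal('G'). Output: "UG"
Token 3: literal('A'). Output: "UGA"
Token 4: backref(off=2, len=2). Copied 'GA' from pos 1. Output: "UGAGA"
Token 5: backref(off=4, len=6) (overlapping!). Copied 'GAGAGA' from pos 1. Output: "UGAGAGAGAGA"
Token 6: literal('H'). Output: "UGAGAGAGAGAH"
Token 7: backref(off=8, len=9) (overlapping!). Copied 'AGAGAGAHA' from pos 4. Output: "UGAGAGAGAGAHAGAGAGAHA"
Token 8: backref(off=5, len=3). Copied 'AGA' from pos 16. Output: "UGAGAGAGAGAHAGAGAGAHAAGA"
Token 9: backref(off=2, len=1). Copied 'G' from pos 22. Output: "UGAGAGAGAGAHAGAGAGAHAAGAG"

Answer: UGAGAGAGAGAHAGAGAGAHAAGAG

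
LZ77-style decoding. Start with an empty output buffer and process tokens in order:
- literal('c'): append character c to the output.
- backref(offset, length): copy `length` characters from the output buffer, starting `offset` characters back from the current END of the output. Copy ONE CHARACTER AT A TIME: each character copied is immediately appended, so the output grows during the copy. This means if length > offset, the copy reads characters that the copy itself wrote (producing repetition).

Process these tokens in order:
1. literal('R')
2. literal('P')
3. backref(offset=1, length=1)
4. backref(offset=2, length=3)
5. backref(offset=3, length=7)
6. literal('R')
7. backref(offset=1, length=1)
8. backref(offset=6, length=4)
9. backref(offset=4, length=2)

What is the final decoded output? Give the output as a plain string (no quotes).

Token 1: literal('R'). Output: "R"
Token 2: literal('P'). Output: "RP"
Token 3: backref(off=1, len=1). Copied 'P' from pos 1. Output: "RPP"
Token 4: backref(off=2, len=3) (overlapping!). Copied 'PPP' from pos 1. Output: "RPPPPP"
Token 5: backref(off=3, len=7) (overlapping!). Copied 'PPPPPPP' from pos 3. Output: "RPPPPPPPPPPPP"
Token 6: literal('R'). Output: "RPPPPPPPPPPPPR"
Token 7: backref(off=1, len=1). Copied 'R' from pos 13. Output: "RPPPPPPPPPPPPRR"
Token 8: backref(off=6, len=4). Copied 'PPPP' from pos 9. Output: "RPPPPPPPPPPPPRRPPPP"
Token 9: backref(off=4, len=2). Copied 'PP' from pos 15. Output: "RPPPPPPPPPPPPRRPPPPPP"

Answer: RPPPPPPPPPPPPRRPPPPPP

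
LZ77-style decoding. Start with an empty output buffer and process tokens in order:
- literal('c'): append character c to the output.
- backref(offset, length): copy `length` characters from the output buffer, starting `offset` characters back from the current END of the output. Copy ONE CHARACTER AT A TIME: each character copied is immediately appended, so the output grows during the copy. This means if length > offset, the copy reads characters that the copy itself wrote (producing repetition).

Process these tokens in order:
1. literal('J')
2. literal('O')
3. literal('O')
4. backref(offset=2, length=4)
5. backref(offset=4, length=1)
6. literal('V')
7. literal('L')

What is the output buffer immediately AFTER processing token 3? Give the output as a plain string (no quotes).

Token 1: literal('J'). Output: "J"
Token 2: literal('O'). Output: "JO"
Token 3: literal('O'). Output: "JOO"

Answer: JOO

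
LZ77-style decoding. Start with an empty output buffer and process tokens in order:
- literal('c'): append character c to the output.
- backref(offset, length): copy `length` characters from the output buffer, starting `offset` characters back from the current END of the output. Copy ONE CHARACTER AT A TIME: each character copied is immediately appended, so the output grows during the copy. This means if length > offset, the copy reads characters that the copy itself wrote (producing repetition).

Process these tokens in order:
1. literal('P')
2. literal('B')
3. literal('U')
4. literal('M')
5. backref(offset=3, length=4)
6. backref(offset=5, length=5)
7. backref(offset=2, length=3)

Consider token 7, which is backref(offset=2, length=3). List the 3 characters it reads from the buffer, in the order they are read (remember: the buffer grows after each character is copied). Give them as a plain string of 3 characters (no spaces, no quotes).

Token 1: literal('P'). Output: "P"
Token 2: literal('B'). Output: "PB"
Token 3: literal('U'). Output: "PBU"
Token 4: literal('M'). Output: "PBUM"
Token 5: backref(off=3, len=4) (overlapping!). Copied 'BUMB' from pos 1. Output: "PBUMBUMB"
Token 6: backref(off=5, len=5). Copied 'MBUMB' from pos 3. Output: "PBUMBUMBMBUMB"
Token 7: backref(off=2, len=3). Buffer before: "PBUMBUMBMBUMB" (len 13)
  byte 1: read out[11]='M', append. Buffer now: "PBUMBUMBMBUMBM"
  byte 2: read out[12]='B', append. Buffer now: "PBUMBUMBMBUMBMB"
  byte 3: read out[13]='M', append. Buffer now: "PBUMBUMBMBUMBMBM"

Answer: MBM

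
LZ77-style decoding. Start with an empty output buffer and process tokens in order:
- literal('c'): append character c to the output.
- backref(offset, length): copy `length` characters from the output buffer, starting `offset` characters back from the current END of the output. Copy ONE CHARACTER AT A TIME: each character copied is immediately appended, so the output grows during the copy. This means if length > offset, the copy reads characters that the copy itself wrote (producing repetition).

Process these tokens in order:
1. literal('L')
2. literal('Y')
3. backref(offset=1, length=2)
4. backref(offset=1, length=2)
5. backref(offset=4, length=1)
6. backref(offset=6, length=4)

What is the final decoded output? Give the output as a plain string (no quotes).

Answer: LYYYYYYYYYY

Derivation:
Token 1: literal('L'). Output: "L"
Token 2: literal('Y'). Output: "LY"
Token 3: backref(off=1, len=2) (overlapping!). Copied 'YY' from pos 1. Output: "LYYY"
Token 4: backref(off=1, len=2) (overlapping!). Copied 'YY' from pos 3. Output: "LYYYYY"
Token 5: backref(off=4, len=1). Copied 'Y' from pos 2. Output: "LYYYYYY"
Token 6: backref(off=6, len=4). Copied 'YYYY' from pos 1. Output: "LYYYYYYYYYY"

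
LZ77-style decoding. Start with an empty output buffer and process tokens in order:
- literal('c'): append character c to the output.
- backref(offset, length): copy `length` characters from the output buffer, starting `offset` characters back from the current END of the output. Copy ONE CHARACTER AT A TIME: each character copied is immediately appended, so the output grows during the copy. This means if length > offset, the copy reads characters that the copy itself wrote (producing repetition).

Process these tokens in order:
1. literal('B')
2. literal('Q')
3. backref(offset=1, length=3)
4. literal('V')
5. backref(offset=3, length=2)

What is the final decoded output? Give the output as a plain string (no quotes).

Token 1: literal('B'). Output: "B"
Token 2: literal('Q'). Output: "BQ"
Token 3: backref(off=1, len=3) (overlapping!). Copied 'QQQ' from pos 1. Output: "BQQQQ"
Token 4: literal('V'). Output: "BQQQQV"
Token 5: backref(off=3, len=2). Copied 'QQ' from pos 3. Output: "BQQQQVQQ"

Answer: BQQQQVQQ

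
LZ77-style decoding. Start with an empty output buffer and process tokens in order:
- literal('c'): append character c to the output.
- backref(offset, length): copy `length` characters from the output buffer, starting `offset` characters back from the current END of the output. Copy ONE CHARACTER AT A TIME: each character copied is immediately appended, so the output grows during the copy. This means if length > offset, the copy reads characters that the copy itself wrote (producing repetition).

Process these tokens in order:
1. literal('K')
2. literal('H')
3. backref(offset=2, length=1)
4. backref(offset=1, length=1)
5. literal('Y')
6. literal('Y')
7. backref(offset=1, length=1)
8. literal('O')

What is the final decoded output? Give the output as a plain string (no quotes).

Token 1: literal('K'). Output: "K"
Token 2: literal('H'). Output: "KH"
Token 3: backref(off=2, len=1). Copied 'K' from pos 0. Output: "KHK"
Token 4: backref(off=1, len=1). Copied 'K' from pos 2. Output: "KHKK"
Token 5: literal('Y'). Output: "KHKKY"
Token 6: literal('Y'). Output: "KHKKYY"
Token 7: backref(off=1, len=1). Copied 'Y' from pos 5. Output: "KHKKYYY"
Token 8: literal('O'). Output: "KHKKYYYO"

Answer: KHKKYYYO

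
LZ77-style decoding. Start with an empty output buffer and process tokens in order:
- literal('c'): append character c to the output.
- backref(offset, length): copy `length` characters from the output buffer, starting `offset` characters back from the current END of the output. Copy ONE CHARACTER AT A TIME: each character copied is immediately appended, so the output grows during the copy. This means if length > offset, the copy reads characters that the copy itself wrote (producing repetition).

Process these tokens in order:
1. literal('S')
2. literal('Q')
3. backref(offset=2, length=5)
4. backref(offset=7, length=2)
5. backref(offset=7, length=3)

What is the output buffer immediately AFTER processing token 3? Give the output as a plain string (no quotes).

Answer: SQSQSQS

Derivation:
Token 1: literal('S'). Output: "S"
Token 2: literal('Q'). Output: "SQ"
Token 3: backref(off=2, len=5) (overlapping!). Copied 'SQSQS' from pos 0. Output: "SQSQSQS"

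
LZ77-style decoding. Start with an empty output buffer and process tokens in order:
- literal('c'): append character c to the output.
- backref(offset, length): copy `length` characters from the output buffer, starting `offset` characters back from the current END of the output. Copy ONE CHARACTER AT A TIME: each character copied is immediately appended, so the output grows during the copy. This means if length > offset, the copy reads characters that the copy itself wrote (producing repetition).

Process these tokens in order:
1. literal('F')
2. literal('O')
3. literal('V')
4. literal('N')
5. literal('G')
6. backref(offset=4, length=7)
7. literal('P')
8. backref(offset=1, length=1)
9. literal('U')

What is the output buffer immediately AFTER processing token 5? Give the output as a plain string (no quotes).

Answer: FOVNG

Derivation:
Token 1: literal('F'). Output: "F"
Token 2: literal('O'). Output: "FO"
Token 3: literal('V'). Output: "FOV"
Token 4: literal('N'). Output: "FOVN"
Token 5: literal('G'). Output: "FOVNG"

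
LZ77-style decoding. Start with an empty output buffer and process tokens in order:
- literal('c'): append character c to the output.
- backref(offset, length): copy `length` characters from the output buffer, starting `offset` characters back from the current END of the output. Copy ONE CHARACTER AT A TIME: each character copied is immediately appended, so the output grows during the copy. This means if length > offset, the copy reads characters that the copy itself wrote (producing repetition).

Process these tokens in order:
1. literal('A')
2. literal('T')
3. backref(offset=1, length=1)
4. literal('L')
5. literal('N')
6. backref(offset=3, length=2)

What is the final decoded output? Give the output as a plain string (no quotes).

Token 1: literal('A'). Output: "A"
Token 2: literal('T'). Output: "AT"
Token 3: backref(off=1, len=1). Copied 'T' from pos 1. Output: "ATT"
Token 4: literal('L'). Output: "ATTL"
Token 5: literal('N'). Output: "ATTLN"
Token 6: backref(off=3, len=2). Copied 'TL' from pos 2. Output: "ATTLNTL"

Answer: ATTLNTL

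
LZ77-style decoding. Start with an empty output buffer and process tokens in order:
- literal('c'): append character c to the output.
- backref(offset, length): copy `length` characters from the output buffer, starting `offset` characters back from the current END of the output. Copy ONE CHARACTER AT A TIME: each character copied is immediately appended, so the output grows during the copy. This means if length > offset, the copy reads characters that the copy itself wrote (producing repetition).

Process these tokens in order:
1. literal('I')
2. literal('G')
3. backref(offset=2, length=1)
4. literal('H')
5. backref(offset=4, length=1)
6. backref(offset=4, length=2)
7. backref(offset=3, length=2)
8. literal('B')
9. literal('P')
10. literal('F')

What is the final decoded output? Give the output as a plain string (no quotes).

Token 1: literal('I'). Output: "I"
Token 2: literal('G'). Output: "IG"
Token 3: backref(off=2, len=1). Copied 'I' from pos 0. Output: "IGI"
Token 4: literal('H'). Output: "IGIH"
Token 5: backref(off=4, len=1). Copied 'I' from pos 0. Output: "IGIHI"
Token 6: backref(off=4, len=2). Copied 'GI' from pos 1. Output: "IGIHIGI"
Token 7: backref(off=3, len=2). Copied 'IG' from pos 4. Output: "IGIHIGIIG"
Token 8: literal('B'). Output: "IGIHIGIIGB"
Token 9: literal('P'). Output: "IGIHIGIIGBP"
Token 10: literal('F'). Output: "IGIHIGIIGBPF"

Answer: IGIHIGIIGBPF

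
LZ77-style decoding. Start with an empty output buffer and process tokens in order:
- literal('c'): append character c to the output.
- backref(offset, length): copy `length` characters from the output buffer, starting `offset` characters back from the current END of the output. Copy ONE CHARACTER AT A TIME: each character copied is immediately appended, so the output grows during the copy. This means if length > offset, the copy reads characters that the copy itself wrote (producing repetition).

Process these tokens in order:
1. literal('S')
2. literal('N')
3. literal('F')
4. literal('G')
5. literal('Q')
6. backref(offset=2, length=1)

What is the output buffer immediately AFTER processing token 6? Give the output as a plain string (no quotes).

Token 1: literal('S'). Output: "S"
Token 2: literal('N'). Output: "SN"
Token 3: literal('F'). Output: "SNF"
Token 4: literal('G'). Output: "SNFG"
Token 5: literal('Q'). Output: "SNFGQ"
Token 6: backref(off=2, len=1). Copied 'G' from pos 3. Output: "SNFGQG"

Answer: SNFGQG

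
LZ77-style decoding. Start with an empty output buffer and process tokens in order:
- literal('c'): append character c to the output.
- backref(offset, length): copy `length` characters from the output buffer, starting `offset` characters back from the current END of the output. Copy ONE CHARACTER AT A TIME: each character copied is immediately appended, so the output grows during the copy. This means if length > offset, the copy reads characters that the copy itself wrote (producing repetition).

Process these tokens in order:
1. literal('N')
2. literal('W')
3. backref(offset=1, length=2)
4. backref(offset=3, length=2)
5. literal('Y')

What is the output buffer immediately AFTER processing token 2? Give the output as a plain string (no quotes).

Token 1: literal('N'). Output: "N"
Token 2: literal('W'). Output: "NW"

Answer: NW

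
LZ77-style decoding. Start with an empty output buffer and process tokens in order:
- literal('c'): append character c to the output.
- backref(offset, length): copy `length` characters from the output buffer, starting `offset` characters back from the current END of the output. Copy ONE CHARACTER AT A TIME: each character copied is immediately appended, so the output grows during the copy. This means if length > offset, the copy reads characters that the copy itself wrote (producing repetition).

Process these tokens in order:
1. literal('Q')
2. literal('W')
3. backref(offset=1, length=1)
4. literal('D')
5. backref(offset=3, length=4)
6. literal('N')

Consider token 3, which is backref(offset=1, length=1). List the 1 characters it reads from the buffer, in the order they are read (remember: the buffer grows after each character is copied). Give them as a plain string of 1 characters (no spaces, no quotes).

Answer: W

Derivation:
Token 1: literal('Q'). Output: "Q"
Token 2: literal('W'). Output: "QW"
Token 3: backref(off=1, len=1). Buffer before: "QW" (len 2)
  byte 1: read out[1]='W', append. Buffer now: "QWW"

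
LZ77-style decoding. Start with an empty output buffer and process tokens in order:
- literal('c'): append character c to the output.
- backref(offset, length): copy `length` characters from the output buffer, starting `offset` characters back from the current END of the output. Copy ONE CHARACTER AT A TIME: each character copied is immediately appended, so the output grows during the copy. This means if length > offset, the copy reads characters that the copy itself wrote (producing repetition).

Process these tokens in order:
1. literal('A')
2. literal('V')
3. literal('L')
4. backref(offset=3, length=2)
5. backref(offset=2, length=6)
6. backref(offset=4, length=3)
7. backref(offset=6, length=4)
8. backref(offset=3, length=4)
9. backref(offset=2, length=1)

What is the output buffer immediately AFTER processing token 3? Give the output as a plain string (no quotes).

Token 1: literal('A'). Output: "A"
Token 2: literal('V'). Output: "AV"
Token 3: literal('L'). Output: "AVL"

Answer: AVL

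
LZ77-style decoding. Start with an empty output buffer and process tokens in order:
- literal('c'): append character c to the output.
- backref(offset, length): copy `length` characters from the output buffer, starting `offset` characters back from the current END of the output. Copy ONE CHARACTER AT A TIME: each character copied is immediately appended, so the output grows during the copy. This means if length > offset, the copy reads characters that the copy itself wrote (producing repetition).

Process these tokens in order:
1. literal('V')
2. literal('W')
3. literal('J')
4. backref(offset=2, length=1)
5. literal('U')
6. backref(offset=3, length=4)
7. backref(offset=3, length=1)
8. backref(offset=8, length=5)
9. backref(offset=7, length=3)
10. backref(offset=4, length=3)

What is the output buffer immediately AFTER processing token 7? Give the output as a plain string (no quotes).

Token 1: literal('V'). Output: "V"
Token 2: literal('W'). Output: "VW"
Token 3: literal('J'). Output: "VWJ"
Token 4: backref(off=2, len=1). Copied 'W' from pos 1. Output: "VWJW"
Token 5: literal('U'). Output: "VWJWU"
Token 6: backref(off=3, len=4) (overlapping!). Copied 'JWUJ' from pos 2. Output: "VWJWUJWUJ"
Token 7: backref(off=3, len=1). Copied 'W' from pos 6. Output: "VWJWUJWUJW"

Answer: VWJWUJWUJW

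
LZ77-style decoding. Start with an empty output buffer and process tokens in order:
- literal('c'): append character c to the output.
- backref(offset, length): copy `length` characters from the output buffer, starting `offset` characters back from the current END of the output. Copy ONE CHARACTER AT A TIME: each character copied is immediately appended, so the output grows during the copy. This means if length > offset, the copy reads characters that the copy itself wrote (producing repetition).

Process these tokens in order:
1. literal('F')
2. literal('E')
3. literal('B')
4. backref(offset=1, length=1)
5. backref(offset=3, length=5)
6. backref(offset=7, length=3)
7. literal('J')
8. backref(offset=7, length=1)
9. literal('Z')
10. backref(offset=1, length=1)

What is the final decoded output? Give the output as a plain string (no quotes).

Token 1: literal('F'). Output: "F"
Token 2: literal('E'). Output: "FE"
Token 3: literal('B'). Output: "FEB"
Token 4: backref(off=1, len=1). Copied 'B' from pos 2. Output: "FEBB"
Token 5: backref(off=3, len=5) (overlapping!). Copied 'EBBEB' from pos 1. Output: "FEBBEBBEB"
Token 6: backref(off=7, len=3). Copied 'BBE' from pos 2. Output: "FEBBEBBEBBBE"
Token 7: literal('J'). Output: "FEBBEBBEBBBEJ"
Token 8: backref(off=7, len=1). Copied 'B' from pos 6. Output: "FEBBEBBEBBBEJB"
Token 9: literal('Z'). Output: "FEBBEBBEBBBEJBZ"
Token 10: backref(off=1, len=1). Copied 'Z' from pos 14. Output: "FEBBEBBEBBBEJBZZ"

Answer: FEBBEBBEBBBEJBZZ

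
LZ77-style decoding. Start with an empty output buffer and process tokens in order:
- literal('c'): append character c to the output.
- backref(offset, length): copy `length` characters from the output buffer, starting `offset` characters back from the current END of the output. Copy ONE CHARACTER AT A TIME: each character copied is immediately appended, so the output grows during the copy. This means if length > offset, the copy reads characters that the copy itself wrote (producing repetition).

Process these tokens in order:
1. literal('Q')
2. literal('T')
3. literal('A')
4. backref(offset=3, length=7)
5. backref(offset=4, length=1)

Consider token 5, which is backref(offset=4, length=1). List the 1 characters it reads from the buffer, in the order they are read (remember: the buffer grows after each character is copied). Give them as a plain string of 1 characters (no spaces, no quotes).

Answer: Q

Derivation:
Token 1: literal('Q'). Output: "Q"
Token 2: literal('T'). Output: "QT"
Token 3: literal('A'). Output: "QTA"
Token 4: backref(off=3, len=7) (overlapping!). Copied 'QTAQTAQ' from pos 0. Output: "QTAQTAQTAQ"
Token 5: backref(off=4, len=1). Buffer before: "QTAQTAQTAQ" (len 10)
  byte 1: read out[6]='Q', append. Buffer now: "QTAQTAQTAQQ"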